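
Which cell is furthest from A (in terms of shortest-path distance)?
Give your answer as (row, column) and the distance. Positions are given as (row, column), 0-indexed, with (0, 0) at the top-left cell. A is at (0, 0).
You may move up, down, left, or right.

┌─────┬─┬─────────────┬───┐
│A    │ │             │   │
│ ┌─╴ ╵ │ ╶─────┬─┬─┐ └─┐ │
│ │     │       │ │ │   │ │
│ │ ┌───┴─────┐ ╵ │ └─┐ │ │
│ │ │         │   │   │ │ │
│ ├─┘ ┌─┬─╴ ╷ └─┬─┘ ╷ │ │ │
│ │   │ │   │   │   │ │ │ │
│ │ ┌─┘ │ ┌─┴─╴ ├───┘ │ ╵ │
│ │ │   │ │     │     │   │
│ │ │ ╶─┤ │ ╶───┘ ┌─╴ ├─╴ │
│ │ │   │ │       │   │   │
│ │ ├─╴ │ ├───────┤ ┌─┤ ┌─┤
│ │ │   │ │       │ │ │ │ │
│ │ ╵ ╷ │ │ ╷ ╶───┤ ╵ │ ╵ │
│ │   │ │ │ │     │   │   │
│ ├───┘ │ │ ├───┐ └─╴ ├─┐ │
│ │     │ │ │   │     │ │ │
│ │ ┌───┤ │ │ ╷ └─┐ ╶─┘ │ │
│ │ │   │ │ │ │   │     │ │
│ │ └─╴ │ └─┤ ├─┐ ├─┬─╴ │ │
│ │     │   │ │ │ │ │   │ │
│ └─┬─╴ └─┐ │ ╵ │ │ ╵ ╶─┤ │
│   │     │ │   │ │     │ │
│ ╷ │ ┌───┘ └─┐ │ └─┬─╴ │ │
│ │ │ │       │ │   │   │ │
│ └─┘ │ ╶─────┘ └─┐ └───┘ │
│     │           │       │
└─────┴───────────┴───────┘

Computing BFS distances from A to all cells:
Furthest cell: (1, 8)
Distance: 105 steps

Path from A to the furthest cell:

┌─────┬─┬─────────────┬───┐
│A    │ │↓ ← ← ← ← ← ↰│   │
│ ┌─╴ ╵ │ ╶─────┬─┬─┐ └─┐ │
│↓│     │↳ → → ↓│B│ │↑ ↰│ │
│ │ ┌───┴─────┐ ╵ │ └─┐ │ │
│↓│ │↱ → → ↓  │↳ ↑│   │↑│ │
│ ├─┘ ┌─┬─╴ ╷ └─┬─┘ ╷ │ │ │
│↓│↱ ↑│ │↓ ↲│   │   │ │↑│ │
│ │ ┌─┘ │ ┌─┴─╴ ├───┘ │ ╵ │
│↓│↑│   │↓│     │     │↑ ↰│
│ │ │ ╶─┤ │ ╶───┘ ┌─╴ ├─╴ │
│↓│↑│   │↓│       │   │↱ ↑│
│ │ ├─╴ │ ├───────┤ ┌─┤ ┌─┤
│↓│↑│↓ ↰│↓│       │ │ │↑│ │
│ │ ╵ ╷ │ │ ╷ ╶───┤ ╵ │ ╵ │
│↓│↑ ↲│↑│↓│ │     │   │↑ ↰│
│ ├───┘ │ │ ├───┐ └─╴ ├─┐ │
│↓│↱ → ↑│↓│ │↱ ↓│     │ │↑│
│ │ ┌───┤ │ │ ╷ └─┐ ╶─┘ │ │
│↓│↑│   │↓│ │↑│↳ ↓│     │↑│
│ │ └─╴ │ └─┤ ├─┐ ├─┬─╴ │ │
│↓│↑ ← ↰│↳ ↓│↑│ │↓│ │   │↑│
│ └─┬─╴ └─┐ │ ╵ │ │ ╵ ╶─┤ │
│↓  │↱ ↑  │↓│↑ ↰│↓│     │↑│
│ ╷ │ ┌───┘ └─┐ │ └─┬─╴ │ │
│↓│ │↑│↓ ← ↲  │↑│↳ ↓│   │↑│
│ └─┘ │ ╶─────┘ └─┐ └───┘ │
│↳ → ↑│↳ → → → ↑  │↳ → → ↑│
└─────┴───────────┴───────┘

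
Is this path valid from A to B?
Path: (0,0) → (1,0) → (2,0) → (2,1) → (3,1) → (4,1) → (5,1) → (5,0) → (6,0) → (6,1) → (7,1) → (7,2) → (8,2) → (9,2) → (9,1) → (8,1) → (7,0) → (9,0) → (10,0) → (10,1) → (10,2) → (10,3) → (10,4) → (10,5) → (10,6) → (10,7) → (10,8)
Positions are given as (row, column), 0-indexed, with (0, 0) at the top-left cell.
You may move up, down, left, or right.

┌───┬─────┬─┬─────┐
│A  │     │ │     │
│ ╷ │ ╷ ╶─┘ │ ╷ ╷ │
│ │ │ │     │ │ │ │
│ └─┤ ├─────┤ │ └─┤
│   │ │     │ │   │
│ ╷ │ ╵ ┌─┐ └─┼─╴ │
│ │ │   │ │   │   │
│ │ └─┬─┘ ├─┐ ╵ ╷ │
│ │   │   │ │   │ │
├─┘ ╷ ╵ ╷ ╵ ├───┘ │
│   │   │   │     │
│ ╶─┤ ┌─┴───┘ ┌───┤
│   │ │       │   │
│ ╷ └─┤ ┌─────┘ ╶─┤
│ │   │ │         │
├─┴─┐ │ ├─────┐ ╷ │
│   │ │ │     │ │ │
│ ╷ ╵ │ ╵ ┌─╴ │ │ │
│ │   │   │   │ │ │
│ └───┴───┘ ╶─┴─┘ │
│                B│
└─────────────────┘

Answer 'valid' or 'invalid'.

Checking path validity:
Result: Invalid move at step 16: cannot move from (8, 1) to (7, 0).

invalid

Correct solution:

┌───┬─────┬─┬─────┐
│A  │     │ │     │
│ ╷ │ ╷ ╶─┘ │ ╷ ╷ │
│↓│ │ │     │ │ │ │
│ └─┤ ├─────┤ │ └─┤
│↳ ↓│ │     │ │   │
│ ╷ │ ╵ ┌─┐ └─┼─╴ │
│ │↓│   │ │   │   │
│ │ └─┬─┘ ├─┐ ╵ ╷ │
│ │↓  │   │ │   │ │
├─┘ ╷ ╵ ╷ ╵ ├───┘ │
│↓ ↲│   │   │     │
│ ╶─┤ ┌─┴───┘ ┌───┤
│↳ ↓│ │       │   │
│ ╷ └─┤ ┌─────┘ ╶─┤
│ │↳ ↓│ │         │
├─┴─┐ │ ├─────┐ ╷ │
│↓ ↰│↓│ │     │ │ │
│ ╷ ╵ │ ╵ ┌─╴ │ │ │
│↓│↑ ↲│   │   │ │ │
│ └───┴───┘ ╶─┴─┘ │
│↳ → → → → → → → B│
└─────────────────┘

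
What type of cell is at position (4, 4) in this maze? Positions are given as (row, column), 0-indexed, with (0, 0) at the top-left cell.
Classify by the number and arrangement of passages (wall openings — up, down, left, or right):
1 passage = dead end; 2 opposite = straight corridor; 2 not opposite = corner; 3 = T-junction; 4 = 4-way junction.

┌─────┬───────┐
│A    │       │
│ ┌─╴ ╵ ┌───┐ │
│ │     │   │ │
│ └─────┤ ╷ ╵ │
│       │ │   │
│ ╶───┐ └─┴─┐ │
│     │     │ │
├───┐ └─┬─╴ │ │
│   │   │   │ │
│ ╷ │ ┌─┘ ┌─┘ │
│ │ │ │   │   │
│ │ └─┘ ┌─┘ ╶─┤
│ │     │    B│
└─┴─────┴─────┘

Checking cell at (4, 4):
Number of passages: 2
Cell type: corner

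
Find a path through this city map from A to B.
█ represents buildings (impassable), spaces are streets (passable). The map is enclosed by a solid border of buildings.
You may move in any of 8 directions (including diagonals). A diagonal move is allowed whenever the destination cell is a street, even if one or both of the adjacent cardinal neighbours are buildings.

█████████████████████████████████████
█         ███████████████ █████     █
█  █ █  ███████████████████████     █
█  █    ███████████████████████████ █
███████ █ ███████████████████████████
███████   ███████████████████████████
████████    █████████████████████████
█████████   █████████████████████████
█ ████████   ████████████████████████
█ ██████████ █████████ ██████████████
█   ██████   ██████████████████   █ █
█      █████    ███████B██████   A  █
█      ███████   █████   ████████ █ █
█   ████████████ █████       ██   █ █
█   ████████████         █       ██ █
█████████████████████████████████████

Finding the shortest path from A to B:
Movement: 8-directional
Path length: 11 steps
Directions: down → down-left → left → down-left → left → left → left → left → up-left → up-left → up-left

Solution:

█████████████████████████████████████
█         ███████████████ █████     █
█  █ █  ███████████████████████     █
█  █    ███████████████████████████ █
███████ █ ███████████████████████████
███████   ███████████████████████████
████████    █████████████████████████
█████████   █████████████████████████
█ ████████   ████████████████████████
█ ██████████ █████████ ██████████████
█   ██████   ██████████████████   █ █
█      █████    ███████B██████   A  █
█      ███████   █████  ↖████████↙█ █
█   ████████████ █████   ↖   ██↙← █ █
█   ████████████         █↖←←←←  ██ █
█████████████████████████████████████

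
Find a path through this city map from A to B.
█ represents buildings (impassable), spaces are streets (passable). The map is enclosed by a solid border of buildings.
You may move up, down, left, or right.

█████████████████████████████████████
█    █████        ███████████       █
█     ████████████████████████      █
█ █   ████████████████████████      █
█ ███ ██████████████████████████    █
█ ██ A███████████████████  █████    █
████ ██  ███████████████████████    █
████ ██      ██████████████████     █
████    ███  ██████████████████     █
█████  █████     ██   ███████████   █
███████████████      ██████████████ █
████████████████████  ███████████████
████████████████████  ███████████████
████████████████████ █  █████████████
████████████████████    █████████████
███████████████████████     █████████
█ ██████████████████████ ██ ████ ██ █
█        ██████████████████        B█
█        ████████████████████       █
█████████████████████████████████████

Finding the shortest path from A to B:
Movement: cardinal only
Path length: 46 steps
Directions: left → down → down → down → right → right → right → up → right → right → right → right → down → right → down → right → right → right → down → right → right → right → right → right → down → down → down → down → right → right → right → down → right → right → right → right → down → down → right → right → right → right → right → right → right → right

Solution:

█████████████████████████████████████
█    █████        ███████████       █
█     ████████████████████████      █
█ █   ████████████████████████      █
█ ███ ██████████████████████████    █
█ ██↓A███████████████████  █████    █
████↓██  ███████████████████████    █
████↓██↱→→→↓ ██████████████████     █
████↳→→↑███↳↓██████████████████     █
█████  █████↳→→↓ ██   ███████████   █
███████████████↳→→→→↓██████████████ █
████████████████████↓ ███████████████
████████████████████↓ ███████████████
████████████████████↓█  █████████████
████████████████████↳→→↓█████████████
███████████████████████↳→→→↓█████████
█ ██████████████████████ ██↓████ ██ █
█        ██████████████████↳→→→→→→→B█
█        ████████████████████       █
█████████████████████████████████████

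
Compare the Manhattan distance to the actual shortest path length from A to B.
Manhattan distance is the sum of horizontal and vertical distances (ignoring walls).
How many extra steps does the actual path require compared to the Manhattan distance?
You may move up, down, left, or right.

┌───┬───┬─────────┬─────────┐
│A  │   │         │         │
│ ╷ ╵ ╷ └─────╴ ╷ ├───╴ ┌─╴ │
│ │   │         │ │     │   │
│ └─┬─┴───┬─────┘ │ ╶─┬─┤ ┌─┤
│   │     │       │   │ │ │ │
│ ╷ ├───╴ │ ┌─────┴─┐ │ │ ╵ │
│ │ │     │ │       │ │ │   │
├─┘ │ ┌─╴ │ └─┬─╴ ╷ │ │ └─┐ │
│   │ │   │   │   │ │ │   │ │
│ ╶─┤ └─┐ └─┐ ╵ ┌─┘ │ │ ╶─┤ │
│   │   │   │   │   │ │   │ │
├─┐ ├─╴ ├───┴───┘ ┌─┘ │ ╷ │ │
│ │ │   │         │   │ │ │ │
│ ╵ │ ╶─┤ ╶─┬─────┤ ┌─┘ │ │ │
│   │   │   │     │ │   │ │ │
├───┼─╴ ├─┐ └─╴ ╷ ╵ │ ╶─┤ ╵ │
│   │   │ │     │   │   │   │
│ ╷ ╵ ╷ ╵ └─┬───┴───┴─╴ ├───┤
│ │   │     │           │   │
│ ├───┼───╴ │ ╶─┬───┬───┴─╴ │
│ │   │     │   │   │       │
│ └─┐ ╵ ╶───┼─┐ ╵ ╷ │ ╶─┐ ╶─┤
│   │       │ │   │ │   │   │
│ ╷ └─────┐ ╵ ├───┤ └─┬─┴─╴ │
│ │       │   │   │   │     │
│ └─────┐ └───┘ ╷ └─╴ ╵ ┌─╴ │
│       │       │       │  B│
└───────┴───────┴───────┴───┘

Manhattan distance: |13 - 0| + |13 - 0| = 26
Actual path length: 98
Extra steps: 98 - 26 = 72

Solution:

┌───┬───┬─────────┬─────────┐
│A ↓│↱ ↓│      ↱ ↓│    ↱ → ↓│
│ ╷ ╵ ╷ └─────╴ ╷ ├───╴ ┌─╴ │
│ │↳ ↑│↳ → → → ↑│↓│↱ → ↑│↓ ↲│
│ └─┬─┴───┬─────┘ │ ╶─┬─┤ ┌─┤
│   │     │↓ ← ← ↲│↑ ↰│ │↓│ │
│ ╷ ├───╴ │ ┌─────┴─┐ │ │ ╵ │
│ │ │     │↓│    ↱ ↓│↑│ │↳ ↓│
├─┘ │ ┌─╴ │ └─┬─╴ ╷ │ │ └─┐ │
│   │ │   │↳ ↓│↱ ↑│↓│↑│   │↓│
│ ╶─┤ └─┐ └─┐ ╵ ┌─┘ │ │ ╶─┤ │
│   │   │   │↳ ↑│↓ ↲│↑│↓ ↰│↓│
├─┐ ├─╴ ├───┴───┘ ┌─┘ │ ╷ │ │
│ │ │   │↓ ← ← ← ↲│↱ ↑│↓│↑│↓│
│ ╵ │ ╶─┤ ╶─┬─────┤ ┌─┘ │ │ │
│   │   │↳ ↓│  ↱ ↓│↑│↓ ↲│↑│↓│
├───┼─╴ ├─┐ └─╴ ╷ ╵ │ ╶─┤ ╵ │
│   │   │ │↳ → ↑│↳ ↑│↳ ↓│↑ ↲│
│ ╷ ╵ ╷ ╵ └─┬───┴───┴─╴ ├───┤
│ │   │     │↓ ← ← ← ← ↲│   │
│ ├───┼───╴ │ ╶─┬───┬───┴─╴ │
│ │   │     │↳ ↓│↱ ↓│       │
│ └─┐ ╵ ╶───┼─┐ ╵ ╷ │ ╶─┐ ╶─┤
│   │       │ │↳ ↑│↓│   │   │
│ ╷ └─────┐ ╵ ├───┤ └─┬─┴─╴ │
│ │       │   │   │↳ ↓│↱ → ↓│
│ └─────┐ └───┘ ╷ └─╴ ╵ ┌─╴ │
│       │       │    ↳ ↑│  B│
└───────┴───────┴───────┴───┘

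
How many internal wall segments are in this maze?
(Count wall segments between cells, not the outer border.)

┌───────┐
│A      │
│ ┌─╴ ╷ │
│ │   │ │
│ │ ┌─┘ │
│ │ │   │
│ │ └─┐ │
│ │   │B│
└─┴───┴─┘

Counting internal wall segments:
Total internal walls: 9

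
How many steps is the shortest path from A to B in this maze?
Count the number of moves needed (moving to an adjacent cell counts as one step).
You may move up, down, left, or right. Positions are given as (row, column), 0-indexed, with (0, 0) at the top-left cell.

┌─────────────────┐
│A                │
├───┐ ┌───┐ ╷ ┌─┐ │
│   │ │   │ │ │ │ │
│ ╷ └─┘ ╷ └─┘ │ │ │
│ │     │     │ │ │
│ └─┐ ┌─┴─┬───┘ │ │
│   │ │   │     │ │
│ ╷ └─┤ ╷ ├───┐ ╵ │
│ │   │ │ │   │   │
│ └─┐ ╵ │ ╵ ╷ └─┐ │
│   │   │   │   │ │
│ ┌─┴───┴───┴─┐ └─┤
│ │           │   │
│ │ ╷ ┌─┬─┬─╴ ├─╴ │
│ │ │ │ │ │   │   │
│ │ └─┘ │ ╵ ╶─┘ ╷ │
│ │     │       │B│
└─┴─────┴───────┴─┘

Using BFS to find shortest path:
Start: (0, 0), End: (8, 8)
Path found:
(0,0) → (0,1) → (0,2) → (0,3) → (0,4) → (0,5) → (0,6) → (1,6) → (2,6) → (2,5) → (2,4) → (1,4) → (1,3) → (2,3) → (2,2) → (2,1) → (1,1) → (1,0) → (2,0) → (3,0) → (3,1) → (4,1) → (4,2) → (5,2) → (5,3) → (4,3) → (3,3) → (3,4) → (4,4) → (5,4) → (5,5) → (4,5) → (4,6) → (5,6) → (5,7) → (6,7) → (6,8) → (7,8) → (8,8)
Number of steps: 38

Solution:

┌─────────────────┐
│A → → → → → ↓    │
├───┐ ┌───┐ ╷ ┌─┐ │
│↓ ↰│ │↓ ↰│ │↓│ │ │
│ ╷ └─┘ ╷ └─┘ │ │ │
│↓│↑ ← ↲│↑ ← ↲│ │ │
│ └─┐ ┌─┴─┬───┘ │ │
│↳ ↓│ │↱ ↓│     │ │
│ ╷ └─┤ ╷ ├───┐ ╵ │
│ │↳ ↓│↑│↓│↱ ↓│   │
│ └─┐ ╵ │ ╵ ╷ └─┐ │
│   │↳ ↑│↳ ↑│↳ ↓│ │
│ ┌─┴───┴───┴─┐ └─┤
│ │           │↳ ↓│
│ │ ╷ ┌─┬─┬─╴ ├─╴ │
│ │ │ │ │ │   │  ↓│
│ │ └─┘ │ ╵ ╶─┘ ╷ │
│ │     │       │B│
└─┴─────┴───────┴─┘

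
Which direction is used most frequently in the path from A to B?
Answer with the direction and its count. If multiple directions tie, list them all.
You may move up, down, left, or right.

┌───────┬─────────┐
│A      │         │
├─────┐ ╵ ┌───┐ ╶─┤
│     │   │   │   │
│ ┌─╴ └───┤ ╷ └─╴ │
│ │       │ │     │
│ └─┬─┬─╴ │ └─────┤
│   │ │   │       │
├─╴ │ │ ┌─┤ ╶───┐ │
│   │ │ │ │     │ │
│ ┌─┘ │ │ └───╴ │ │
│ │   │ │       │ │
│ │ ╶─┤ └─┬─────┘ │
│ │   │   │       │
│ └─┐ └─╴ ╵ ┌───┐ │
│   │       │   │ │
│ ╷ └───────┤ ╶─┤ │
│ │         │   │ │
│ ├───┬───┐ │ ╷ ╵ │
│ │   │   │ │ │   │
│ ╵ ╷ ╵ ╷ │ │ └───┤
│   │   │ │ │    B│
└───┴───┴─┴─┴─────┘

Directions: right, right, right, down, right, up, right, right, right, down, right, down, left, left, up, left, down, down, right, right, right, down, down, down, down, down, down, left, up, left, down, down, right, right
Counts: {'right': 13, 'down': 13, 'up': 3, 'left': 5}
Most common: down and right (tied at 13 times each)

Solution:

┌───────┬─────────┐
│A → → ↓│↱ → → ↓  │
├─────┐ ╵ ┌───┐ ╶─┤
│     │↳ ↑│↓ ↰│↳ ↓│
│ ┌─╴ └───┤ ╷ └─╴ │
│ │       │↓│↑ ← ↲│
│ └─┬─┬─╴ │ └─────┤
│   │ │   │↳ → → ↓│
├─╴ │ │ ┌─┤ ╶───┐ │
│   │ │ │ │     │↓│
│ ┌─┘ │ │ └───╴ │ │
│ │   │ │       │↓│
│ │ ╶─┤ └─┬─────┘ │
│ │   │   │      ↓│
│ └─┐ └─╴ ╵ ┌───┐ │
│   │       │   │↓│
│ ╷ └───────┤ ╶─┤ │
│ │         │↓ ↰│↓│
│ ├───┬───┐ │ ╷ ╵ │
│ │   │   │ │↓│↑ ↲│
│ ╵ ╷ ╵ ╷ │ │ └───┤
│   │   │ │ │↳ → B│
└───┴───┴─┴─┴─────┘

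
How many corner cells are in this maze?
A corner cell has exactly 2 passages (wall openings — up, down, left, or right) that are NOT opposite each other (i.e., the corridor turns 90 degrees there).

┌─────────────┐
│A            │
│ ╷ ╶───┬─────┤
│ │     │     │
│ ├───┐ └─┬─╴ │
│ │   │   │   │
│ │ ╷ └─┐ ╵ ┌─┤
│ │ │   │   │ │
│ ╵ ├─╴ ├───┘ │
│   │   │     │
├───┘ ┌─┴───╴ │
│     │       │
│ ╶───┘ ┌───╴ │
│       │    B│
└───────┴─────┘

Counting corner cells (2 non-opposite passages):
Total corners: 24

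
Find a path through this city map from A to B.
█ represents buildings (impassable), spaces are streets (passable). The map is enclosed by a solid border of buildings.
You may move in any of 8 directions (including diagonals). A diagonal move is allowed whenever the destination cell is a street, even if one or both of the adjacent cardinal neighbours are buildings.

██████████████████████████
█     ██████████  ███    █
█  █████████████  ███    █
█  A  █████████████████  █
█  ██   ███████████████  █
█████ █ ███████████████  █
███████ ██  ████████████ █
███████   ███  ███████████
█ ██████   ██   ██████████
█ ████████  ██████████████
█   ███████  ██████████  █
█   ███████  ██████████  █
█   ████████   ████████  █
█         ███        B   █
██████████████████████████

Finding the shortest path from A to B:
Movement: 8-directional
Path length: 19 steps
Directions: right → right → down-right → down-right → down → down-right → down-right → down-right → down-right → down-right → down-right → right → down-right → right → right → right → right → right → right

Solution:

██████████████████████████
█     ██████████  ███    █
█  █████████████  ███    █
█  A→↘█████████████████  █
█  ██ ↘ ███████████████  █
█████ █↓███████████████  █
███████↘██  ████████████ █
███████ ↘ ███  ███████████
█ ██████ ↘ ██   ██████████
█ ████████↘ ██████████████
█   ███████↘ ██████████  █
█   ███████ ↘██████████  █
█   ████████ →↘████████  █
█         ███  →→→→→→B   █
██████████████████████████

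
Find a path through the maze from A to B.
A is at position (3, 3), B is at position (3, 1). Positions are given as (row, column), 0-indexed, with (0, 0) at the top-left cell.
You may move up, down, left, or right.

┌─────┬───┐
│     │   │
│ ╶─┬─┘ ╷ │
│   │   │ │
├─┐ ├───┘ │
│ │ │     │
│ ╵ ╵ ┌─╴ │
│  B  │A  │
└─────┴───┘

Finding the shortest path from (3, 3) to (3, 1):
Path length: 6 steps
Directions: right → up → left → left → down → left

Solution:

┌─────┬───┐
│     │   │
│ ╶─┬─┘ ╷ │
│   │   │ │
├─┐ ├───┘ │
│ │ │↓ ← ↰│
│ ╵ ╵ ┌─╴ │
│  B ↲│A ↑│
└─────┴───┘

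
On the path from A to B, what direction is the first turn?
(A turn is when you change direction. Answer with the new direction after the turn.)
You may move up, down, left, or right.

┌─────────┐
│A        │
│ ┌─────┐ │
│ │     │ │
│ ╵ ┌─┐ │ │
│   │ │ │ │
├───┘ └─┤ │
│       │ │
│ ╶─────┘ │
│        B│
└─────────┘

Directions: right, right, right, right, down, down, down, down
First turn direction: down

Solution:

┌─────────┐
│A → → → ↓│
│ ┌─────┐ │
│ │     │↓│
│ ╵ ┌─┐ │ │
│   │ │ │↓│
├───┘ └─┤ │
│       │↓│
│ ╶─────┘ │
│        B│
└─────────┘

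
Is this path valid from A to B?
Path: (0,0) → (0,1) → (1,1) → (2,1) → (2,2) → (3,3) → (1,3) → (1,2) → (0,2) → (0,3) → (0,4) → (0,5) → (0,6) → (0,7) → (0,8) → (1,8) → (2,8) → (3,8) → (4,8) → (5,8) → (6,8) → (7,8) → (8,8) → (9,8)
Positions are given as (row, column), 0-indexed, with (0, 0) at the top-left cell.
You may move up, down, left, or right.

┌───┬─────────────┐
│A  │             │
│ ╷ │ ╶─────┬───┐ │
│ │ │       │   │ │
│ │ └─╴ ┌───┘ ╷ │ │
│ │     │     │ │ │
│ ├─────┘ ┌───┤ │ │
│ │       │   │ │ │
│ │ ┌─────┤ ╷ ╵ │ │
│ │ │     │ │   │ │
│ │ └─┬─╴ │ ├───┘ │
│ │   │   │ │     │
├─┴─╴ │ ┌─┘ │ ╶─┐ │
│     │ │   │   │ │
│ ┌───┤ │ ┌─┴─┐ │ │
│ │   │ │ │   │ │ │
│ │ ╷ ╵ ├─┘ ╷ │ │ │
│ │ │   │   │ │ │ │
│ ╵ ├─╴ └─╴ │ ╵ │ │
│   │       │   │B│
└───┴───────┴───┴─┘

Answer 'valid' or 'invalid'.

Checking path validity:
Result: Invalid move at step 5: cannot move from (2, 2) to (3, 3).

invalid

Correct solution:

┌───┬─────────────┐
│A ↓│↱ → → → → → ↓│
│ ╷ │ ╶─────┬───┐ │
│ │↓│↑ ↰    │   │↓│
│ │ └─╴ ┌───┘ ╷ │ │
│ │↳ → ↑│     │ │↓│
│ ├─────┘ ┌───┤ │ │
│ │       │   │ │↓│
│ │ ┌─────┤ ╷ ╵ │ │
│ │ │     │ │   │↓│
│ │ └─┬─╴ │ ├───┘ │
│ │   │   │ │    ↓│
├─┴─╴ │ ┌─┘ │ ╶─┐ │
│     │ │   │   │↓│
│ ┌───┤ │ ┌─┴─┐ │ │
│ │   │ │ │   │ │↓│
│ │ ╷ ╵ ├─┘ ╷ │ │ │
│ │ │   │   │ │ │↓│
│ ╵ ├─╴ └─╴ │ ╵ │ │
│   │       │   │B│
└───┴───────┴───┴─┘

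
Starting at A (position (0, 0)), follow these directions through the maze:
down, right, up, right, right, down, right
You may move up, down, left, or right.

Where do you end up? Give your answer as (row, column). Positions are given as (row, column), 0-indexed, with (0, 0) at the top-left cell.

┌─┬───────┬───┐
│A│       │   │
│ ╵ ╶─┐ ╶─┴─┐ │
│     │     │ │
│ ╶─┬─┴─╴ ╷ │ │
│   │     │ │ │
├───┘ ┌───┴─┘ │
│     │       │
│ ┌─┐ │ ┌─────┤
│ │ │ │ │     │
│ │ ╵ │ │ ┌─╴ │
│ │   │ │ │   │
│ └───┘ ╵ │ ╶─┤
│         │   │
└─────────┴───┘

Following directions step by step:
Start: (0, 0)
  down: (0, 0) → (1, 0)
  right: (1, 0) → (1, 1)
  up: (1, 1) → (0, 1)
  right: (0, 1) → (0, 2)
  right: (0, 2) → (0, 3)
  down: (0, 3) → (1, 3)
  right: (1, 3) → (1, 4)
Final position: (1, 4)

Path taken:

┌─┬───────┬───┐
│A│↱ → ↓  │   │
│ ╵ ╶─┐ ╶─┴─┐ │
│↳ ↑  │↳ B  │ │
│ ╶─┬─┴─╴ ╷ │ │
│   │     │ │ │
├───┘ ┌───┴─┘ │
│     │       │
│ ┌─┐ │ ┌─────┤
│ │ │ │ │     │
│ │ ╵ │ │ ┌─╴ │
│ │   │ │ │   │
│ └───┘ ╵ │ ╶─┤
│         │   │
└─────────┴───┘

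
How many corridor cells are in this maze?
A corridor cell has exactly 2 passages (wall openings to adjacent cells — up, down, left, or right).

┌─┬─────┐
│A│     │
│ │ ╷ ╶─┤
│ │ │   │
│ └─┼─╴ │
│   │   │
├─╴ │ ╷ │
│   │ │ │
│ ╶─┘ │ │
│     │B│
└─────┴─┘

Counting cells with exactly 2 passages:
Total corridor cells: 14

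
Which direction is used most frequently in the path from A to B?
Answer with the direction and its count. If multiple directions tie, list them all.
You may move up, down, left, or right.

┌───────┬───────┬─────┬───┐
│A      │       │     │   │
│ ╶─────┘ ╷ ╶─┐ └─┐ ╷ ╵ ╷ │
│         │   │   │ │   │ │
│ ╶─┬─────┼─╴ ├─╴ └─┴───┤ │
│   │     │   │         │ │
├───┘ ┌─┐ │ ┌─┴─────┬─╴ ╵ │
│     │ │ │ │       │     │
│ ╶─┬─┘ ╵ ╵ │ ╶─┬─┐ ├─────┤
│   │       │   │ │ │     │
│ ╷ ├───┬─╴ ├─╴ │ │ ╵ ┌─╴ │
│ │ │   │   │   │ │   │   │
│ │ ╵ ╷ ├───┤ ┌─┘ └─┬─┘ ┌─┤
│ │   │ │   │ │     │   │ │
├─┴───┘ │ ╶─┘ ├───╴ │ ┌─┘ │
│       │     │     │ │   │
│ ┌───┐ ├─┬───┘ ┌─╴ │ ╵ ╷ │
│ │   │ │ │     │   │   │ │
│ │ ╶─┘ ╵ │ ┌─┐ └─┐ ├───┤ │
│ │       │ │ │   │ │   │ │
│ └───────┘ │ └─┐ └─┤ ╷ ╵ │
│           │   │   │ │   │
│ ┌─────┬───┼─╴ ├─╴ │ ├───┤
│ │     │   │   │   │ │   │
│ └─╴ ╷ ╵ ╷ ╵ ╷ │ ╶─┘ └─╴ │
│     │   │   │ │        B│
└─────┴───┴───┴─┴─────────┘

Directions: down, right, right, right, right, up, right, down, right, down, left, down, down, left, up, up, left, left, down, left, left, down, right, down, down, right, up, right, down, down, left, left, left, down, down, down, right, right, right, right, right, up, up, right, right, down, right, down, right, down, left, down, right, right, right, right
Counts: {'down': 18, 'right': 22, 'up': 6, 'left': 10}
Most common: right (22 times)

Solution:

┌───────┬───────┬─────┬───┐
│A      │↱ ↓    │     │   │
│ ╶─────┘ ╷ ╶─┐ └─┐ ╷ ╵ ╷ │
│↳ → → → ↑│↳ ↓│   │ │   │ │
│ ╶─┬─────┼─╴ ├─╴ └─┴───┤ │
│   │↓ ← ↰│↓ ↲│         │ │
├───┘ ┌─┐ │ ┌─┴─────┬─╴ ╵ │
│↓ ← ↲│ │↑│↓│       │     │
│ ╶─┬─┘ ╵ ╵ │ ╶─┬─┐ ├─────┤
│↳ ↓│    ↑ ↲│   │ │ │     │
│ ╷ ├───┬─╴ ├─╴ │ │ ╵ ┌─╴ │
│ │↓│↱ ↓│   │   │ │   │   │
│ │ ╵ ╷ ├───┤ ┌─┘ └─┬─┘ ┌─┤
│ │↳ ↑│↓│   │ │     │   │ │
├─┴───┘ │ ╶─┘ ├───╴ │ ┌─┘ │
│↓ ← ← ↲│     │     │ │   │
│ ┌───┐ ├─┬───┘ ┌─╴ │ ╵ ╷ │
│↓│   │ │ │↱ → ↓│   │   │ │
│ │ ╶─┘ ╵ │ ┌─┐ └─┐ ├───┤ │
│↓│       │↑│ │↳ ↓│ │   │ │
│ └───────┘ │ └─┐ └─┤ ╷ ╵ │
│↳ → → → → ↑│   │↳ ↓│ │   │
│ ┌─────┬───┼─╴ ├─╴ │ ├───┤
│ │     │   │   │↓ ↲│ │   │
│ └─╴ ╷ ╵ ╷ ╵ ╷ │ ╶─┘ └─╴ │
│     │   │   │ │↳ → → → B│
└─────┴───┴───┴─┴─────────┘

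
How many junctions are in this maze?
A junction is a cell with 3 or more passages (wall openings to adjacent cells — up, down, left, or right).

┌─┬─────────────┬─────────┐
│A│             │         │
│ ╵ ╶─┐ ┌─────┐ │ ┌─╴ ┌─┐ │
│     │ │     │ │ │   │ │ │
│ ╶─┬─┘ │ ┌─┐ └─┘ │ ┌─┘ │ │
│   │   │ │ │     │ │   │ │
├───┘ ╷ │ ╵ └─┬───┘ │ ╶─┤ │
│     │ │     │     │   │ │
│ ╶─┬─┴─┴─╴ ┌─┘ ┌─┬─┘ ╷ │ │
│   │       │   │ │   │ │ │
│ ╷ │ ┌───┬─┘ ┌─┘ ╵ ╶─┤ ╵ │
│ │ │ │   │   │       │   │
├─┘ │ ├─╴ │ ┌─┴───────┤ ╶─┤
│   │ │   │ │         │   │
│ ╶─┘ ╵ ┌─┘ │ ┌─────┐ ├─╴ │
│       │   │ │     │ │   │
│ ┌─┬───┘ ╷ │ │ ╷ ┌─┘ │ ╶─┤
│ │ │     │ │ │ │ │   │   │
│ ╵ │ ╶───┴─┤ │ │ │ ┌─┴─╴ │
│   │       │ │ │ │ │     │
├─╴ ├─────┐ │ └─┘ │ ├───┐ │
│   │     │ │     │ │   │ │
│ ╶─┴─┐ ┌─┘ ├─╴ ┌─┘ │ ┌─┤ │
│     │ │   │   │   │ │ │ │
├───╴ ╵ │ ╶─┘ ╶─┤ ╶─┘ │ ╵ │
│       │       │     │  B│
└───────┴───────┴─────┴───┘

Checking each cell for number of passages:

Junctions found (3+ passages):
  (0, 3): 3 passages
  (0, 10): 3 passages
  (1, 0): 3 passages
  (1, 1): 3 passages
  (2, 3): 3 passages
  (3, 5): 4 passages
  (3, 10): 3 passages
  (4, 0): 3 passages
  (5, 8): 3 passages
  (5, 9): 3 passages
  (5, 11): 3 passages
  (7, 0): 3 passages
  (7, 2): 3 passages
  (7, 5): 3 passages
  (7, 8): 3 passages
  (9, 1): 3 passages
  (9, 12): 3 passages
  (10, 3): 3 passages
  (10, 7): 3 passages
  (12, 2): 3 passages
  (12, 6): 3 passages
Total junctions: 21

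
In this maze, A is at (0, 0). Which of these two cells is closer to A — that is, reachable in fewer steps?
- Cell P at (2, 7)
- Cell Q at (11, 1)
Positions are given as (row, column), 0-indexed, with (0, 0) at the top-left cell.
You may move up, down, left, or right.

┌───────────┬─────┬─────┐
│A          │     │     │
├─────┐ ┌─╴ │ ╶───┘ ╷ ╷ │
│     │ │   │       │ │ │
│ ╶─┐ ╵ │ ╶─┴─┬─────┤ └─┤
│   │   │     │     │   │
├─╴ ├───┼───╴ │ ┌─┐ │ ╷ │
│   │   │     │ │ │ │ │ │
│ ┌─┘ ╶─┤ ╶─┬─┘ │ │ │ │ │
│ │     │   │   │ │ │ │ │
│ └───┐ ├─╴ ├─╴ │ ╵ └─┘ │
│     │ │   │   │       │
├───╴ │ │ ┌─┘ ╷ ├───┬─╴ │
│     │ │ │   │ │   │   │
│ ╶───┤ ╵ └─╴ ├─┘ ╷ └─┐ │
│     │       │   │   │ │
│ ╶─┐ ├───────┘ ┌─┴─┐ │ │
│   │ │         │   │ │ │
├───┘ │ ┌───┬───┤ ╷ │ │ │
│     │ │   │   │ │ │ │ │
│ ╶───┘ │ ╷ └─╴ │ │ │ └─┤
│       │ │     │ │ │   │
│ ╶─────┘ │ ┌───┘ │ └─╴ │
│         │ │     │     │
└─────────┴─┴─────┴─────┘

Shortest path A → P at (2, 7): 27 steps
Shortest path A → Q at (11, 1): 30 steps

P is closer (27 steps vs 30 steps).

Path to P:

┌───────────┬─────┬─────┐
│A → → → → ↓│     │     │
├─────┐ ┌─╴ │ ╶───┘ ╷ ╷ │
│     │ │↓ ↲│       │ │ │
│ ╶─┐ ╵ │ ╶─┴─┬─────┤ └─┤
│   │   │↳ → ↓│P    │   │
├─╴ ├───┼───╴ │ ┌─┐ │ ╷ │
│   │   │↓ ← ↲│↑│ │ │ │ │
│ ┌─┘ ╶─┤ ╶─┬─┘ │ │ │ │ │
│ │     │↳ ↓│  ↑│ │ │ │ │
│ └───┐ ├─╴ ├─╴ │ ╵ └─┘ │
│     │ │↓ ↲│↱ ↑│       │
├───╴ │ │ ┌─┘ ╷ ├───┬─╴ │
│     │ │↓│  ↑│ │   │   │
│ ╶───┤ ╵ └─╴ ├─┘ ╷ └─┐ │
│     │  ↳ → ↑│   │   │ │
│ ╶─┐ ├───────┘ ┌─┴─┐ │ │
│   │ │         │   │ │ │
├───┘ │ ┌───┬───┤ ╷ │ │ │
│     │ │   │   │ │ │ │ │
│ ╶───┘ │ ╷ └─╴ │ │ │ └─┤
│       │ │     │ │ │   │
│ ╶─────┘ │ ┌───┘ │ └─╴ │
│         │ │     │     │
└─────────┴─┴─────┴─────┘

Path to Q:

┌───────────┬─────┬─────┐
│A → → ↓    │     │     │
├─────┐ ┌─╴ │ ╶───┘ ╷ ╷ │
│↓ ← ↰│↓│   │       │ │ │
│ ╶─┐ ╵ │ ╶─┴─┬─────┤ └─┤
│↳ ↓│↑ ↲│     │     │   │
├─╴ ├───┼───╴ │ ┌─┐ │ ╷ │
│↓ ↲│   │     │ │ │ │ │ │
│ ┌─┘ ╶─┤ ╶─┬─┘ │ │ │ │ │
│↓│     │   │   │ │ │ │ │
│ └───┐ ├─╴ ├─╴ │ ╵ └─┘ │
│↳ → ↓│ │   │   │       │
├───╴ │ │ ┌─┘ ╷ ├───┬─╴ │
│↓ ← ↲│ │ │   │ │   │   │
│ ╶───┤ ╵ └─╴ ├─┘ ╷ └─┐ │
│↳ → ↓│       │   │   │ │
│ ╶─┐ ├───────┘ ┌─┴─┐ │ │
│   │↓│         │   │ │ │
├───┘ │ ┌───┬───┤ ╷ │ │ │
│↓ ← ↲│ │   │   │ │ │ │ │
│ ╶───┘ │ ╷ └─╴ │ │ │ └─┤
│↓      │ │     │ │ │   │
│ ╶─────┘ │ ┌───┘ │ └─╴ │
│↳ Q      │ │     │     │
└─────────┴─┴─────┴─────┘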